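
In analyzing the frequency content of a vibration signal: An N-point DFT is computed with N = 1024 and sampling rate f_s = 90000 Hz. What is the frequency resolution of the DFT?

DFT frequency resolution = f_s / N
= 90000 / 1024 = 5625/64 Hz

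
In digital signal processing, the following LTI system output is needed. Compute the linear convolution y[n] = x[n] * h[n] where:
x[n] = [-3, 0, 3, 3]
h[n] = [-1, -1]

y[n] = sum_k x[k]*h[n-k]. Output length = len(x) + len(h) - 1 = 4 + 2 - 1 = 5.
y[0] = -3*-1 = 3
y[1] = 0*-1 + -3*-1 = 3
y[2] = 3*-1 + 0*-1 = -3
y[3] = 3*-1 + 3*-1 = -6
y[4] = 3*-1 = -3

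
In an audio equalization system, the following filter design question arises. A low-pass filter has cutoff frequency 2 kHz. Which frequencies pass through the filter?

A low-pass filter passes all frequencies below the cutoff frequency 2 kHz and attenuates higher frequencies.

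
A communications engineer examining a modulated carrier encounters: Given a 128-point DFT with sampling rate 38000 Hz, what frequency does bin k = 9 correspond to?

The frequency of DFT bin k is: f_k = k * f_s / N
f_9 = 9 * 38000 / 128 = 21375/8 Hz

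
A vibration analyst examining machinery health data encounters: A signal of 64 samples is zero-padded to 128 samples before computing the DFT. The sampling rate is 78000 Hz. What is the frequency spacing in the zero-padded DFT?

Original DFT: N = 64, resolution = f_s/N = 78000/64 = 4875/4 Hz
Zero-padded DFT: N = 128, resolution = f_s/N = 78000/128 = 4875/8 Hz
Zero-padding interpolates the spectrum (finer frequency grid)
but does NOT improve the true spectral resolution (ability to resolve close frequencies).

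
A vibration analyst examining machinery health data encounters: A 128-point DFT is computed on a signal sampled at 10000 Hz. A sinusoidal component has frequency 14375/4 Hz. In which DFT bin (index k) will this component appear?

DFT frequency resolution = f_s/N = 10000/128 = 625/8 Hz
Bin index k = f_signal / resolution = 14375/4 / 625/8 = 46
The signal frequency 14375/4 Hz falls in DFT bin k = 46.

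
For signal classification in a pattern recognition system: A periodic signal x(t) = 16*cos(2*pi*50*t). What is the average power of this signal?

Average power of A*cos(wt) is A^2/2.
P = 16^2 / 2 = 256/2 = 128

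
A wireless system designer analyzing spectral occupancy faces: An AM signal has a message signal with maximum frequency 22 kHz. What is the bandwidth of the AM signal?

In AM (double-sideband), the bandwidth is twice the message frequency.
BW = 2 * f_m = 2 * 22 kHz = 44 kHz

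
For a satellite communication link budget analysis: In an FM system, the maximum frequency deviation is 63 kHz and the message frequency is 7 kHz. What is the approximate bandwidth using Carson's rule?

Carson's rule: BW = 2*(delta_f + f_m)
= 2*(63 + 7) kHz = 140 kHz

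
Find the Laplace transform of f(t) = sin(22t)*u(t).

Standard pair: sin(wt)*u(t) <-> w/(s^2+w^2)
With w = 22: L{sin(22t)*u(t)} = 22/(s^2+484)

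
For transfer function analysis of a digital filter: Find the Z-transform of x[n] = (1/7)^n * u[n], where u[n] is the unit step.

The Z-transform of a^n * u[n] is z/(z-a) for |z| > |a|.
Here a = 1/7, so X(z) = z/(z - (1/7)) = 7z/(7z - 1)
ROC: |z| > 1/7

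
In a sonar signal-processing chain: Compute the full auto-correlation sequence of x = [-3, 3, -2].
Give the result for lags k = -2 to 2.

r_xx[k] = sum_m x[m]*x[m+k], indexed from 0, for k = -2 to 2:
  r_xx[-2] = x[2]*x[0] = 6
  r_xx[-1] = x[1]*x[0] + x[2]*x[1] = -15
  r_xx[0] = x[0]*x[0] + x[1]*x[1] + x[2]*x[2] = 22
  r_xx[1] = x[0]*x[1] + x[1]*x[2] = -15
  r_xx[2] = x[0]*x[2] = 6
r_xx = [6, -15, 22, -15, 6]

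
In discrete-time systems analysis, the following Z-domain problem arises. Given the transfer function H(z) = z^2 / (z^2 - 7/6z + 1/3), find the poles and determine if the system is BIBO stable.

Poles are roots of the denominator: z^2 - 7/6z + 1/3 = 0.
Quadratic formula: z = [-(-7/6) +/- sqrt((-7/6)^2 - 4*(1/3))] / 2
Discriminant = 49/36 - 4/3 = 1/36; sqrt = 1/6.
z = (7/6 +/- 1/6) / 2 => z = 2/3 or z = 1/2.
|p1| = 1/2, |p2| = 2/3.
For BIBO stability, all poles must lie inside the unit circle (|p| < 1).
System is STABLE since both |p| < 1.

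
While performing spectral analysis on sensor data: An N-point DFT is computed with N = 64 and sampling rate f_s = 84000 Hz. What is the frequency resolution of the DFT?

DFT frequency resolution = f_s / N
= 84000 / 64 = 2625/2 Hz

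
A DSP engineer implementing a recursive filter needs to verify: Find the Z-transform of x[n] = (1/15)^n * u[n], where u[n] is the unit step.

The Z-transform of a^n * u[n] is z/(z-a) for |z| > |a|.
Here a = 1/15, so X(z) = z/(z - (1/15)) = 15z/(15z - 1)
ROC: |z| > 1/15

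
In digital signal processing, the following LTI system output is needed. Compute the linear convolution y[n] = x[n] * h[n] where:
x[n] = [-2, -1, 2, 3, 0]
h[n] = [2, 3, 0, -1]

y[n] = sum_k x[k]*h[n-k]. Output length = len(x) + len(h) - 1 = 5 + 4 - 1 = 8.
y[0] = -2*2 = -4
y[1] = -1*2 + -2*3 = -8
y[2] = 2*2 + -1*3 + -2*0 = 1
y[3] = 3*2 + 2*3 + -1*0 + -2*-1 = 14
y[4] = 0*2 + 3*3 + 2*0 + -1*-1 = 10
y[5] = 0*3 + 3*0 + 2*-1 = -2
y[6] = 0*0 + 3*-1 = -3
y[7] = 0*-1 = 0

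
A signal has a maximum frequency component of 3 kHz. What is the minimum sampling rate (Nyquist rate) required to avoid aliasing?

By the Nyquist-Shannon sampling theorem,
the minimum sampling rate (Nyquist rate) must be at least 2 * f_max.
Nyquist rate = 2 * 3 kHz = 6 kHz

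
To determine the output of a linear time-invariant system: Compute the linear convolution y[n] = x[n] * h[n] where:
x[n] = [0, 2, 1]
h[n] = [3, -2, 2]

y[n] = sum_k x[k]*h[n-k]. Output length = len(x) + len(h) - 1 = 3 + 3 - 1 = 5.
y[0] = 0*3 = 0
y[1] = 2*3 + 0*-2 = 6
y[2] = 1*3 + 2*-2 + 0*2 = -1
y[3] = 1*-2 + 2*2 = 2
y[4] = 1*2 = 2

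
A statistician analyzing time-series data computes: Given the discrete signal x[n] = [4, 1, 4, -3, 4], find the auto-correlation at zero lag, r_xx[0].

The auto-correlation at zero lag r_xx[0] equals the signal energy.
r_xx[0] = sum of x[n]^2 = 4^2 + 1^2 + 4^2 + (-3)^2 + 4^2
= 16 + 1 + 16 + 9 + 16 = 58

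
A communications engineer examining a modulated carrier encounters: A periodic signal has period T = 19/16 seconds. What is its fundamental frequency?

The fundamental frequency is the reciprocal of the period.
f = 1/T = 1/(19/16) = 16/19 Hz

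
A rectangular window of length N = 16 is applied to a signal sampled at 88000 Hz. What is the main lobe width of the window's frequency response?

For a rectangular window of length N,
the main lobe width in frequency is 2*f_s/N.
= 2*88000/16 = 11000 Hz
This determines the minimum frequency separation for resolving two sinusoids.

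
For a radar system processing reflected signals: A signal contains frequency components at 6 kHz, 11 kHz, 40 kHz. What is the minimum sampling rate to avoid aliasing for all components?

The highest frequency component is f_max = 40 kHz.
Nyquist rate = 2 * f_max = 2 * 40 kHz = 80 kHz.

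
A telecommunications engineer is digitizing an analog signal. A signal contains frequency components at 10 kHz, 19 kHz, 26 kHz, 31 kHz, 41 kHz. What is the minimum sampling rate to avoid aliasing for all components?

The highest frequency component is f_max = 41 kHz.
Nyquist rate = 2 * f_max = 2 * 41 kHz = 82 kHz.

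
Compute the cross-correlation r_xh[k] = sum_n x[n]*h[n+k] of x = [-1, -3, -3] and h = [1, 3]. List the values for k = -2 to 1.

Both sequences indexed from 0 and zero outside their support.
Lags with overlap: k = -2 to 1.
  r_xh[-2] = x[2]*h[0] = -3
  r_xh[-1] = x[1]*h[0] + x[2]*h[1] = -12
  r_xh[0] = x[0]*h[0] + x[1]*h[1] = -10
  r_xh[1] = x[0]*h[1] = -3
r_xh = [-3, -12, -10, -3] (for k = -2, ..., 1)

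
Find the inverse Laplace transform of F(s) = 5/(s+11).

Standard pair: k/(s+a) <-> k*e^(-at)*u(t)
With k=5, a=11: f(t) = 5*e^(-11t)*u(t)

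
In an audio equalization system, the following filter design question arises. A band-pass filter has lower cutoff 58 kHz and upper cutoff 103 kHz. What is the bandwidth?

Bandwidth = f_high - f_low
= 103 kHz - 58 kHz = 45 kHz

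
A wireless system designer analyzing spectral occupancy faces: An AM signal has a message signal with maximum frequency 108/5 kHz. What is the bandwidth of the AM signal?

In AM (double-sideband), the bandwidth is twice the message frequency.
BW = 2 * f_m = 2 * 108/5 kHz = 216/5 kHz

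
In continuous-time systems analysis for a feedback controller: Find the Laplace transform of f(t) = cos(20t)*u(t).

Standard pair: cos(wt)*u(t) <-> s/(s^2+w^2)
With w = 20: L{cos(20t)*u(t)} = s/(s^2+400)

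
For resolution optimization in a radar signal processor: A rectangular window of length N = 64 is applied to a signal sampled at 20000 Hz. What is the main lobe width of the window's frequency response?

For a rectangular window of length N,
the main lobe width in frequency is 2*f_s/N.
= 2*20000/64 = 625 Hz
This determines the minimum frequency separation for resolving two sinusoids.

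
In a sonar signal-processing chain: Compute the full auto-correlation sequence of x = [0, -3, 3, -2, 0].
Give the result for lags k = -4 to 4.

r_xx[k] = sum_m x[m]*x[m+k], indexed from 0, for k = -4 to 4:
  r_xx[-4] = x[4]*x[0] = 0
  r_xx[-3] = x[3]*x[0] + x[4]*x[1] = 0
  r_xx[-2] = x[2]*x[0] + x[3]*x[1] + x[4]*x[2] = 6
  r_xx[-1] = x[1]*x[0] + x[2]*x[1] + x[3]*x[2] + x[4]*x[3] = -15
  r_xx[0] = x[0]*x[0] + x[1]*x[1] + x[2]*x[2] + x[3]*x[3] + x[4]*x[4] = 22
  r_xx[1] = x[0]*x[1] + x[1]*x[2] + x[2]*x[3] + x[3]*x[4] = -15
  r_xx[2] = x[0]*x[2] + x[1]*x[3] + x[2]*x[4] = 6
  r_xx[3] = x[0]*x[3] + x[1]*x[4] = 0
  r_xx[4] = x[0]*x[4] = 0
r_xx = [0, 0, 6, -15, 22, -15, 6, 0, 0]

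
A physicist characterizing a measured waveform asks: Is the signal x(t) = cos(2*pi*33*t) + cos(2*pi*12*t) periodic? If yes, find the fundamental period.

f1 = 33 Hz, f2 = 12 Hz
Period T1 = 1/33, T2 = 1/12
Ratio T1/T2 = 12/33, which is rational.
The signal is periodic with fundamental period T = 1/GCD(33,12) = 1/3 s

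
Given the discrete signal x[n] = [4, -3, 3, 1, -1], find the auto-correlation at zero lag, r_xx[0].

The auto-correlation at zero lag r_xx[0] equals the signal energy.
r_xx[0] = sum of x[n]^2 = 4^2 + (-3)^2 + 3^2 + 1^2 + (-1)^2
= 16 + 9 + 9 + 1 + 1 = 36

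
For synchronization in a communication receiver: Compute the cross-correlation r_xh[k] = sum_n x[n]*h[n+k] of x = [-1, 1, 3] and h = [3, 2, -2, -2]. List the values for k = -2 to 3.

Both sequences indexed from 0 and zero outside their support.
Lags with overlap: k = -2 to 3.
  r_xh[-2] = x[2]*h[0] = 9
  r_xh[-1] = x[1]*h[0] + x[2]*h[1] = 9
  r_xh[0] = x[0]*h[0] + x[1]*h[1] + x[2]*h[2] = -7
  r_xh[1] = x[0]*h[1] + x[1]*h[2] + x[2]*h[3] = -10
  r_xh[2] = x[0]*h[2] + x[1]*h[3] = 0
  r_xh[3] = x[0]*h[3] = 2
r_xh = [9, 9, -7, -10, 0, 2] (for k = -2, ..., 3)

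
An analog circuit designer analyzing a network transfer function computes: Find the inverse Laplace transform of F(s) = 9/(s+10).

Standard pair: k/(s+a) <-> k*e^(-at)*u(t)
With k=9, a=10: f(t) = 9*e^(-10t)*u(t)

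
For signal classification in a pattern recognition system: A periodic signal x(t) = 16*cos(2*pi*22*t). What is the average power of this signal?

Average power of A*cos(wt) is A^2/2.
P = 16^2 / 2 = 256/2 = 128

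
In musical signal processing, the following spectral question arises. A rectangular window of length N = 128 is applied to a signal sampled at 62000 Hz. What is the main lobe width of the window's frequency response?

For a rectangular window of length N,
the main lobe width in frequency is 2*f_s/N.
= 2*62000/128 = 3875/4 Hz
This determines the minimum frequency separation for resolving two sinusoids.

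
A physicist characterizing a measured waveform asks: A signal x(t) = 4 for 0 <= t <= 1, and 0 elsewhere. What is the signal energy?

Energy = integral of |x(t)|^2 dt over the signal duration
= 4^2 * 1 = 16 * 1 = 16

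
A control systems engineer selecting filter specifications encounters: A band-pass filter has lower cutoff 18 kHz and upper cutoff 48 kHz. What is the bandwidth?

Bandwidth = f_high - f_low
= 48 kHz - 18 kHz = 30 kHz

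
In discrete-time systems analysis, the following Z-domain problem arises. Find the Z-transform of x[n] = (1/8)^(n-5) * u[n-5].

Time-shifting property: if X(z) = Z{x[n]}, then Z{x[n-d]} = z^(-d) * X(z)
X(z) = z/(z - 1/8) for x[n] = (1/8)^n * u[n]
Z{x[n-5]} = z^(-5) * z/(z - 1/8) = z^(-4)/(z - 1/8)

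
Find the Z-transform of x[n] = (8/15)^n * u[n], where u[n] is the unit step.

The Z-transform of a^n * u[n] is z/(z-a) for |z| > |a|.
Here a = 8/15, so X(z) = z/(z - (8/15)) = 15z/(15z - 8)
ROC: |z| > 8/15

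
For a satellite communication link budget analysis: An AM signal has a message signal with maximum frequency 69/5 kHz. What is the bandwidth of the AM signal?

In AM (double-sideband), the bandwidth is twice the message frequency.
BW = 2 * f_m = 2 * 69/5 kHz = 138/5 kHz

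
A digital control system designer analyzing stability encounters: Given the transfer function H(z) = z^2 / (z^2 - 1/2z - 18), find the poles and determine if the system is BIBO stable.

Poles are roots of the denominator: z^2 - 1/2z - 18 = 0.
Quadratic formula: z = [-(-1/2) +/- sqrt((-1/2)^2 - 4*(-18))] / 2
Discriminant = 1/4 + 72 = 289/4; sqrt = 17/2.
z = (1/2 +/- 17/2) / 2 => z = 9/2 or z = -4.
|p1| = 4, |p2| = 9/2.
For BIBO stability, all poles must lie inside the unit circle (|p| < 1).
System is UNSTABLE since at least one |p| >= 1.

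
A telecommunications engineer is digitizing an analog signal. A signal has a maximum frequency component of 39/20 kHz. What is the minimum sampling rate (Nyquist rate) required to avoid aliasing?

By the Nyquist-Shannon sampling theorem,
the minimum sampling rate (Nyquist rate) must be at least 2 * f_max.
Nyquist rate = 2 * 39/20 kHz = 39/10 kHz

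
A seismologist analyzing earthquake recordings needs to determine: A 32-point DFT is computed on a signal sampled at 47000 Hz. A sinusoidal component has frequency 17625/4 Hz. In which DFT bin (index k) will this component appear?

DFT frequency resolution = f_s/N = 47000/32 = 5875/4 Hz
Bin index k = f_signal / resolution = 17625/4 / 5875/4 = 3
The signal frequency 17625/4 Hz falls in DFT bin k = 3.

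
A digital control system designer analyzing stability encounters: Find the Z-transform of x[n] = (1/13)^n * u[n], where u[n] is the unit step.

The Z-transform of a^n * u[n] is z/(z-a) for |z| > |a|.
Here a = 1/13, so X(z) = z/(z - (1/13)) = 13z/(13z - 1)
ROC: |z| > 1/13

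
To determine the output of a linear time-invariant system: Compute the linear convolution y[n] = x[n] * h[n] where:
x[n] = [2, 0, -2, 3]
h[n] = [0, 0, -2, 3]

y[n] = sum_k x[k]*h[n-k]. Output length = len(x) + len(h) - 1 = 4 + 4 - 1 = 7.
y[0] = 2*0 = 0
y[1] = 0*0 + 2*0 = 0
y[2] = -2*0 + 0*0 + 2*-2 = -4
y[3] = 3*0 + -2*0 + 0*-2 + 2*3 = 6
y[4] = 3*0 + -2*-2 + 0*3 = 4
y[5] = 3*-2 + -2*3 = -12
y[6] = 3*3 = 9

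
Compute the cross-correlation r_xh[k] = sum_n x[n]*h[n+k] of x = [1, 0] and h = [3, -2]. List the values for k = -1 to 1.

Both sequences indexed from 0 and zero outside their support.
Lags with overlap: k = -1 to 1.
  r_xh[-1] = x[1]*h[0] = 0
  r_xh[0] = x[0]*h[0] + x[1]*h[1] = 3
  r_xh[1] = x[0]*h[1] = -2
r_xh = [0, 3, -2] (for k = -1, ..., 1)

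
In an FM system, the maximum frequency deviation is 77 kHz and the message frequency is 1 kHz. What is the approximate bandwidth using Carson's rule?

Carson's rule: BW = 2*(delta_f + f_m)
= 2*(77 + 1) kHz = 156 kHz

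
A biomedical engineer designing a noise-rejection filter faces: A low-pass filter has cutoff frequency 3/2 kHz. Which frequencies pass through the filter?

A low-pass filter passes all frequencies below the cutoff frequency 3/2 kHz and attenuates higher frequencies.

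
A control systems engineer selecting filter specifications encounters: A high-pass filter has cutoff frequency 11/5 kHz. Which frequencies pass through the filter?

A high-pass filter passes all frequencies above the cutoff frequency 11/5 kHz and attenuates lower frequencies.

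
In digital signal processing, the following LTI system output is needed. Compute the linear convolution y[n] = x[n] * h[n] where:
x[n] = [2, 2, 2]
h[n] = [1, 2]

y[n] = sum_k x[k]*h[n-k]. Output length = len(x) + len(h) - 1 = 3 + 2 - 1 = 4.
y[0] = 2*1 = 2
y[1] = 2*1 + 2*2 = 6
y[2] = 2*1 + 2*2 = 6
y[3] = 2*2 = 4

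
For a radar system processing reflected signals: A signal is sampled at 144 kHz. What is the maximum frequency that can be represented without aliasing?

The maximum frequency that can be represented without aliasing
is the Nyquist frequency: f_max = f_s / 2 = 144 kHz / 2 = 72 kHz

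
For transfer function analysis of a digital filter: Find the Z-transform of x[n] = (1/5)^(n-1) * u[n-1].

Time-shifting property: if X(z) = Z{x[n]}, then Z{x[n-d]} = z^(-d) * X(z)
X(z) = z/(z - 1/5) for x[n] = (1/5)^n * u[n]
Z{x[n-1]} = z^(-1) * z/(z - 1/5) = 1/(z - 1/5)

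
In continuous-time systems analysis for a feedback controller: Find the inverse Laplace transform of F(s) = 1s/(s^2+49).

Standard pair: s/(s^2+w^2) <-> cos(wt)*u(t)
With k=1, w=7: f(t) = cos(7t)*u(t)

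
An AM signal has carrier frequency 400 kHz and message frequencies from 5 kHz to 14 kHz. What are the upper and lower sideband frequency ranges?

Upper sideband (USB) = fc + [fm_low, fm_high] = 400 + [5, 14] = [405, 414] kHz
Lower sideband (LSB) = fc - [fm_high, fm_low] = 400 - [14, 5] = [386, 395] kHz
Total occupied spectrum: 386 kHz to 414 kHz (plus carrier at 400 kHz)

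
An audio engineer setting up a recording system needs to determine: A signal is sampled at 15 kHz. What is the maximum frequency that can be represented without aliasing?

The maximum frequency that can be represented without aliasing
is the Nyquist frequency: f_max = f_s / 2 = 15 kHz / 2 = 15/2 kHz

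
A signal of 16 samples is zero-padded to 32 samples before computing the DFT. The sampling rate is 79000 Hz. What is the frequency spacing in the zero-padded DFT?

Original DFT: N = 16, resolution = f_s/N = 79000/16 = 9875/2 Hz
Zero-padded DFT: N = 32, resolution = f_s/N = 79000/32 = 9875/4 Hz
Zero-padding interpolates the spectrum (finer frequency grid)
but does NOT improve the true spectral resolution (ability to resolve close frequencies).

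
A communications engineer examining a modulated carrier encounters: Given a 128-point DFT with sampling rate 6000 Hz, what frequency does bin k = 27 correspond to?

The frequency of DFT bin k is: f_k = k * f_s / N
f_27 = 27 * 6000 / 128 = 10125/8 Hz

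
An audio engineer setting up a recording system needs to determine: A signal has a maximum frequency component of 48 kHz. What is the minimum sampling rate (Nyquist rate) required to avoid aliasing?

By the Nyquist-Shannon sampling theorem,
the minimum sampling rate (Nyquist rate) must be at least 2 * f_max.
Nyquist rate = 2 * 48 kHz = 96 kHz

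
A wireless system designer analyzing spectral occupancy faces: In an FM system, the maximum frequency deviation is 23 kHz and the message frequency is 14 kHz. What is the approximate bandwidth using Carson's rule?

Carson's rule: BW = 2*(delta_f + f_m)
= 2*(23 + 14) kHz = 74 kHz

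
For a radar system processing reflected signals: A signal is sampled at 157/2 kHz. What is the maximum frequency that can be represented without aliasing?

The maximum frequency that can be represented without aliasing
is the Nyquist frequency: f_max = f_s / 2 = 157/2 kHz / 2 = 157/4 kHz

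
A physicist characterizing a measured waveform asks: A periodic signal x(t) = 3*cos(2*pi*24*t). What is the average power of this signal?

Average power of A*cos(wt) is A^2/2.
P = 3^2 / 2 = 9/2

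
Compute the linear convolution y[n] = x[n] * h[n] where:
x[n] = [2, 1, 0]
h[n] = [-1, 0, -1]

y[n] = sum_k x[k]*h[n-k]. Output length = len(x) + len(h) - 1 = 3 + 3 - 1 = 5.
y[0] = 2*-1 = -2
y[1] = 1*-1 + 2*0 = -1
y[2] = 0*-1 + 1*0 + 2*-1 = -2
y[3] = 0*0 + 1*-1 = -1
y[4] = 0*-1 = 0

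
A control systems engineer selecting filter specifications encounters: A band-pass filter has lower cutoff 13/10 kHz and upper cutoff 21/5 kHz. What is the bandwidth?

Bandwidth = f_high - f_low
= 21/5 kHz - 13/10 kHz = 29/10 kHz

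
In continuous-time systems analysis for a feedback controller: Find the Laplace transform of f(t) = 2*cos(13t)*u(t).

Standard pair: cos(wt)*u(t) <-> s/(s^2+w^2)
With w = 13: L{2*cos(13t)*u(t)} = 2s/(s^2+169)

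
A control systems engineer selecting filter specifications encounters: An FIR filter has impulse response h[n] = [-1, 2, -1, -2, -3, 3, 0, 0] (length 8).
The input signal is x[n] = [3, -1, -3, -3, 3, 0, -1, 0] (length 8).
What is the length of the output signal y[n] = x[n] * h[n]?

For linear convolution, the output length is:
len(y) = len(x) + len(h) - 1 = 8 + 8 - 1 = 15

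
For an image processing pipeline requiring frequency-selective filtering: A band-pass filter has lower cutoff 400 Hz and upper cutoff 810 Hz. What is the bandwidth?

Bandwidth = f_high - f_low
= 810 Hz - 400 Hz = 410 Hz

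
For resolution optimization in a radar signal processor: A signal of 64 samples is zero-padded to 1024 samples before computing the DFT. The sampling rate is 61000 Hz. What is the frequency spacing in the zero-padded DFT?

Original DFT: N = 64, resolution = f_s/N = 61000/64 = 7625/8 Hz
Zero-padded DFT: N = 1024, resolution = f_s/N = 61000/1024 = 7625/128 Hz
Zero-padding interpolates the spectrum (finer frequency grid)
but does NOT improve the true spectral resolution (ability to resolve close frequencies).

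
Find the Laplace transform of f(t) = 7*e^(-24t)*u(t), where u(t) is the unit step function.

Standard Laplace transform pair:
e^(-at)*u(t) <-> 1/(s+a)
With a = 24: L{7*e^(-24t)*u(t)} = 7/(s+24), ROC: Re(s) > -24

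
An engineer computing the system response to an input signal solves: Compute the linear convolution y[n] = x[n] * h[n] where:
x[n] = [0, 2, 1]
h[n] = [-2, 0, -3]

y[n] = sum_k x[k]*h[n-k]. Output length = len(x) + len(h) - 1 = 3 + 3 - 1 = 5.
y[0] = 0*-2 = 0
y[1] = 2*-2 + 0*0 = -4
y[2] = 1*-2 + 2*0 + 0*-3 = -2
y[3] = 1*0 + 2*-3 = -6
y[4] = 1*-3 = -3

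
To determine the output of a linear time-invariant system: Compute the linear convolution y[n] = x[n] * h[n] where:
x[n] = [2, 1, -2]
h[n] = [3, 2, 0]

y[n] = sum_k x[k]*h[n-k]. Output length = len(x) + len(h) - 1 = 3 + 3 - 1 = 5.
y[0] = 2*3 = 6
y[1] = 1*3 + 2*2 = 7
y[2] = -2*3 + 1*2 + 2*0 = -4
y[3] = -2*2 + 1*0 = -4
y[4] = -2*0 = 0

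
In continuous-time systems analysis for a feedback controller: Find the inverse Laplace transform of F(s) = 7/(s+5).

Standard pair: k/(s+a) <-> k*e^(-at)*u(t)
With k=7, a=5: f(t) = 7*e^(-5t)*u(t)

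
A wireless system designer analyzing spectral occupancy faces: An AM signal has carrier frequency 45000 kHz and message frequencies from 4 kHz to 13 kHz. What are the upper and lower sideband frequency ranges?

Upper sideband (USB) = fc + [fm_low, fm_high] = 45000 + [4, 13] = [45004, 45013] kHz
Lower sideband (LSB) = fc - [fm_high, fm_low] = 45000 - [13, 4] = [44987, 44996] kHz
Total occupied spectrum: 44987 kHz to 45013 kHz (plus carrier at 45000 kHz)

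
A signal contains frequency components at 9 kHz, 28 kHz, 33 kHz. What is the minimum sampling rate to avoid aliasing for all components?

The highest frequency component is f_max = 33 kHz.
Nyquist rate = 2 * f_max = 2 * 33 kHz = 66 kHz.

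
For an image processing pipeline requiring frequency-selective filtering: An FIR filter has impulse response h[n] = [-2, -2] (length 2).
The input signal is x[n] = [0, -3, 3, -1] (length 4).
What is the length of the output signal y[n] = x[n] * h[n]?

For linear convolution, the output length is:
len(y) = len(x) + len(h) - 1 = 4 + 2 - 1 = 5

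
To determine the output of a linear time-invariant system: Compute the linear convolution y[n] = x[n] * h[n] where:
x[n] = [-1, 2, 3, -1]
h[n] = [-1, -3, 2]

y[n] = sum_k x[k]*h[n-k]. Output length = len(x) + len(h) - 1 = 4 + 3 - 1 = 6.
y[0] = -1*-1 = 1
y[1] = 2*-1 + -1*-3 = 1
y[2] = 3*-1 + 2*-3 + -1*2 = -11
y[3] = -1*-1 + 3*-3 + 2*2 = -4
y[4] = -1*-3 + 3*2 = 9
y[5] = -1*2 = -2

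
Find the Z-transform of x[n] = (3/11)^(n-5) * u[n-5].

Time-shifting property: if X(z) = Z{x[n]}, then Z{x[n-d]} = z^(-d) * X(z)
X(z) = z/(z - 3/11) for x[n] = (3/11)^n * u[n]
Z{x[n-5]} = z^(-5) * z/(z - 3/11) = z^(-4)/(z - 3/11)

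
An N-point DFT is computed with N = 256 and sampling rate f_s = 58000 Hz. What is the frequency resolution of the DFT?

DFT frequency resolution = f_s / N
= 58000 / 256 = 3625/16 Hz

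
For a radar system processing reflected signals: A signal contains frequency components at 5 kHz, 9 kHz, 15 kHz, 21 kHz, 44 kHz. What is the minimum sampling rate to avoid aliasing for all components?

The highest frequency component is f_max = 44 kHz.
Nyquist rate = 2 * f_max = 2 * 44 kHz = 88 kHz.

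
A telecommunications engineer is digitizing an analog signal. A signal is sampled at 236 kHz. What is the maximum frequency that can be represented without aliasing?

The maximum frequency that can be represented without aliasing
is the Nyquist frequency: f_max = f_s / 2 = 236 kHz / 2 = 118 kHz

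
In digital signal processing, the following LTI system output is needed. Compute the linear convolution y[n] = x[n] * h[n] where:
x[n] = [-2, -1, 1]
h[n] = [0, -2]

y[n] = sum_k x[k]*h[n-k]. Output length = len(x) + len(h) - 1 = 3 + 2 - 1 = 4.
y[0] = -2*0 = 0
y[1] = -1*0 + -2*-2 = 4
y[2] = 1*0 + -1*-2 = 2
y[3] = 1*-2 = -2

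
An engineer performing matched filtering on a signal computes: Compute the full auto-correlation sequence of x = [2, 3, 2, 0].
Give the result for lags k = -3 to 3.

r_xx[k] = sum_m x[m]*x[m+k], indexed from 0, for k = -3 to 3:
  r_xx[-3] = x[3]*x[0] = 0
  r_xx[-2] = x[2]*x[0] + x[3]*x[1] = 4
  r_xx[-1] = x[1]*x[0] + x[2]*x[1] + x[3]*x[2] = 12
  r_xx[0] = x[0]*x[0] + x[1]*x[1] + x[2]*x[2] + x[3]*x[3] = 17
  r_xx[1] = x[0]*x[1] + x[1]*x[2] + x[2]*x[3] = 12
  r_xx[2] = x[0]*x[2] + x[1]*x[3] = 4
  r_xx[3] = x[0]*x[3] = 0
r_xx = [0, 4, 12, 17, 12, 4, 0]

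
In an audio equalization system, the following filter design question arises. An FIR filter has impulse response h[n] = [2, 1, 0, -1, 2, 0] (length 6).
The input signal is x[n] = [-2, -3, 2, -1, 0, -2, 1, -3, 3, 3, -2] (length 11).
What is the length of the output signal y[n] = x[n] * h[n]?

For linear convolution, the output length is:
len(y) = len(x) + len(h) - 1 = 11 + 6 - 1 = 16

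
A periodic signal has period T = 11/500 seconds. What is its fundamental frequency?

The fundamental frequency is the reciprocal of the period.
f = 1/T = 1/(11/500) = 500/11 Hz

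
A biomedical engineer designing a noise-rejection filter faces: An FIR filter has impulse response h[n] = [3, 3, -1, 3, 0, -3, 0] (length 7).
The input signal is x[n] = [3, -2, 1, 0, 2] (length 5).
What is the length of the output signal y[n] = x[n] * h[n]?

For linear convolution, the output length is:
len(y) = len(x) + len(h) - 1 = 5 + 7 - 1 = 11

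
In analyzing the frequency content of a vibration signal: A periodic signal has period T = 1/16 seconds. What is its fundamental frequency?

The fundamental frequency is the reciprocal of the period.
f = 1/T = 1/(1/16) = 16 Hz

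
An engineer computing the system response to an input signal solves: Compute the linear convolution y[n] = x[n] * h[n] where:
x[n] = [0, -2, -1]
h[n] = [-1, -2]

y[n] = sum_k x[k]*h[n-k]. Output length = len(x) + len(h) - 1 = 3 + 2 - 1 = 4.
y[0] = 0*-1 = 0
y[1] = -2*-1 + 0*-2 = 2
y[2] = -1*-1 + -2*-2 = 5
y[3] = -1*-2 = 2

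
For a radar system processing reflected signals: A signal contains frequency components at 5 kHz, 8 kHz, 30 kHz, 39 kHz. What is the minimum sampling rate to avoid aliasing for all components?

The highest frequency component is f_max = 39 kHz.
Nyquist rate = 2 * f_max = 2 * 39 kHz = 78 kHz.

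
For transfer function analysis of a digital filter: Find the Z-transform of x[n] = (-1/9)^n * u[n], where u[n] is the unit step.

The Z-transform of a^n * u[n] is z/(z-a) for |z| > |a|.
Here a = -1/9, so X(z) = z/(z - (-1/9)) = 9z/(9z + 1)
ROC: |z| > 1/9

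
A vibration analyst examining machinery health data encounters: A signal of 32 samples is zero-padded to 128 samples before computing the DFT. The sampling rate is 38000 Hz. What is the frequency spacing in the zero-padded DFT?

Original DFT: N = 32, resolution = f_s/N = 38000/32 = 2375/2 Hz
Zero-padded DFT: N = 128, resolution = f_s/N = 38000/128 = 2375/8 Hz
Zero-padding interpolates the spectrum (finer frequency grid)
but does NOT improve the true spectral resolution (ability to resolve close frequencies).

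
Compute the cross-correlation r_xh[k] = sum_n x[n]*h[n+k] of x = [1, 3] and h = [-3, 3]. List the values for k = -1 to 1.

Both sequences indexed from 0 and zero outside their support.
Lags with overlap: k = -1 to 1.
  r_xh[-1] = x[1]*h[0] = -9
  r_xh[0] = x[0]*h[0] + x[1]*h[1] = 6
  r_xh[1] = x[0]*h[1] = 3
r_xh = [-9, 6, 3] (for k = -1, ..., 1)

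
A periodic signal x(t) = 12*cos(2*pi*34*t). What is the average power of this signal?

Average power of A*cos(wt) is A^2/2.
P = 12^2 / 2 = 144/2 = 72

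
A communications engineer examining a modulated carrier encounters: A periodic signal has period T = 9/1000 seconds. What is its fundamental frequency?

The fundamental frequency is the reciprocal of the period.
f = 1/T = 1/(9/1000) = 1000/9 Hz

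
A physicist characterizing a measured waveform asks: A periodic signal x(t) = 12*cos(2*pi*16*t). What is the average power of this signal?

Average power of A*cos(wt) is A^2/2.
P = 12^2 / 2 = 144/2 = 72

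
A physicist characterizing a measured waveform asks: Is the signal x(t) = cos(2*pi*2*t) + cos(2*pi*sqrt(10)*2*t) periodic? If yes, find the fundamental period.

f1 = 2 Hz, f2 = 2*sqrt(10) Hz
Ratio f2/f1 = sqrt(10), which is irrational.
Since the frequency ratio is irrational, no common period exists.
The signal is not periodic.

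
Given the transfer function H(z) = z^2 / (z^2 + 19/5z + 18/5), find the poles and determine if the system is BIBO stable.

Poles are roots of the denominator: z^2 + 19/5z + 18/5 = 0.
Quadratic formula: z = [-(19/5) +/- sqrt((19/5)^2 - 4*(18/5))] / 2
Discriminant = 361/25 - 72/5 = 1/25; sqrt = 1/5.
z = (-19/5 +/- 1/5) / 2 => z = -9/5 or z = -2.
|p1| = 2, |p2| = 9/5.
For BIBO stability, all poles must lie inside the unit circle (|p| < 1).
System is UNSTABLE since at least one |p| >= 1.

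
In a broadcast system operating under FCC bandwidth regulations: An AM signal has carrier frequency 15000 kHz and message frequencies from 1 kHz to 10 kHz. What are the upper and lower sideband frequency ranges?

Upper sideband (USB) = fc + [fm_low, fm_high] = 15000 + [1, 10] = [15001, 15010] kHz
Lower sideband (LSB) = fc - [fm_high, fm_low] = 15000 - [10, 1] = [14990, 14999] kHz
Total occupied spectrum: 14990 kHz to 15010 kHz (plus carrier at 15000 kHz)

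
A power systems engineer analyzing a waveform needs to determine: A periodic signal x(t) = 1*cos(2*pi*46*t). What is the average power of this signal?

Average power of A*cos(wt) is A^2/2.
P = 1^2 / 2 = 1/2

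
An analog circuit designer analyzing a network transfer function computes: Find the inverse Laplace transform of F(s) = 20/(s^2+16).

Standard pair: w/(s^2+w^2) <-> sin(wt)*u(t)
Recognize w^2 = 16, so w = 4; numerator 20 = 5*4.
f(t) = 5*sin(4t)*u(t)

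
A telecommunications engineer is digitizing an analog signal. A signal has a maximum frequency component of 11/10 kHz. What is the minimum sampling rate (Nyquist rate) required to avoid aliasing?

By the Nyquist-Shannon sampling theorem,
the minimum sampling rate (Nyquist rate) must be at least 2 * f_max.
Nyquist rate = 2 * 11/10 kHz = 11/5 kHz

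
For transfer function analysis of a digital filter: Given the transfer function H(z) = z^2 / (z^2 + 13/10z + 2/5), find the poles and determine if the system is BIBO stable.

Poles are roots of the denominator: z^2 + 13/10z + 2/5 = 0.
Quadratic formula: z = [-(13/10) +/- sqrt((13/10)^2 - 4*(2/5))] / 2
Discriminant = 169/100 - 8/5 = 9/100; sqrt = 3/10.
z = (-13/10 +/- 3/10) / 2 => z = -1/2 or z = -4/5.
|p1| = 4/5, |p2| = 1/2.
For BIBO stability, all poles must lie inside the unit circle (|p| < 1).
System is STABLE since both |p| < 1.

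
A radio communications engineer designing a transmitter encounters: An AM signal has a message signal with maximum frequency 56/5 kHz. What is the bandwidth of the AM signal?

In AM (double-sideband), the bandwidth is twice the message frequency.
BW = 2 * f_m = 2 * 56/5 kHz = 112/5 kHz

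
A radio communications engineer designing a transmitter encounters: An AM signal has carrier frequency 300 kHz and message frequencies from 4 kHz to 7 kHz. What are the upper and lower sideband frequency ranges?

Upper sideband (USB) = fc + [fm_low, fm_high] = 300 + [4, 7] = [304, 307] kHz
Lower sideband (LSB) = fc - [fm_high, fm_low] = 300 - [7, 4] = [293, 296] kHz
Total occupied spectrum: 293 kHz to 307 kHz (plus carrier at 300 kHz)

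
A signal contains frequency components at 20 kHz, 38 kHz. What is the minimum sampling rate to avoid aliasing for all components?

The highest frequency component is f_max = 38 kHz.
Nyquist rate = 2 * f_max = 2 * 38 kHz = 76 kHz.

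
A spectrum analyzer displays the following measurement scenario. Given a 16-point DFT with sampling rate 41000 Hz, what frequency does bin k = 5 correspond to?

The frequency of DFT bin k is: f_k = k * f_s / N
f_5 = 5 * 41000 / 16 = 25625/2 Hz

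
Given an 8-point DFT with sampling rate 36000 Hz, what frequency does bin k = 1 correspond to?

The frequency of DFT bin k is: f_k = k * f_s / N
f_1 = 1 * 36000 / 8 = 4500 Hz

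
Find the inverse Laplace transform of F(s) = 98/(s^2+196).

Standard pair: w/(s^2+w^2) <-> sin(wt)*u(t)
Recognize w^2 = 196, so w = 14; numerator 98 = 7*14.
f(t) = 7*sin(14t)*u(t)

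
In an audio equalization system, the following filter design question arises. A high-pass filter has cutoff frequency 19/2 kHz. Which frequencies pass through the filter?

A high-pass filter passes all frequencies above the cutoff frequency 19/2 kHz and attenuates lower frequencies.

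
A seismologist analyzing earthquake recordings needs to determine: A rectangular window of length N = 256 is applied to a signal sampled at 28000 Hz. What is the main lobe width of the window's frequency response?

For a rectangular window of length N,
the main lobe width in frequency is 2*f_s/N.
= 2*28000/256 = 875/4 Hz
This determines the minimum frequency separation for resolving two sinusoids.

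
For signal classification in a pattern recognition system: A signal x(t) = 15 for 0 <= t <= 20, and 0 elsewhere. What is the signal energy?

Energy = integral of |x(t)|^2 dt over the signal duration
= 15^2 * 20 = 225 * 20 = 4500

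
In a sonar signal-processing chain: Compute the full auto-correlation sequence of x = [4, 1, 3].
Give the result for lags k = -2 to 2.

r_xx[k] = sum_m x[m]*x[m+k], indexed from 0, for k = -2 to 2:
  r_xx[-2] = x[2]*x[0] = 12
  r_xx[-1] = x[1]*x[0] + x[2]*x[1] = 7
  r_xx[0] = x[0]*x[0] + x[1]*x[1] + x[2]*x[2] = 26
  r_xx[1] = x[0]*x[1] + x[1]*x[2] = 7
  r_xx[2] = x[0]*x[2] = 12
r_xx = [12, 7, 26, 7, 12]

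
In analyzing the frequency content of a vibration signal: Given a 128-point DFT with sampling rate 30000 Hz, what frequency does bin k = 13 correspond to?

The frequency of DFT bin k is: f_k = k * f_s / N
f_13 = 13 * 30000 / 128 = 24375/8 Hz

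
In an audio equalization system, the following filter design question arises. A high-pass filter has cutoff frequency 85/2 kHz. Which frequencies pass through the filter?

A high-pass filter passes all frequencies above the cutoff frequency 85/2 kHz and attenuates lower frequencies.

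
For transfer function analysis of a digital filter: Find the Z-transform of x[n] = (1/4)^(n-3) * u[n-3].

Time-shifting property: if X(z) = Z{x[n]}, then Z{x[n-d]} = z^(-d) * X(z)
X(z) = z/(z - 1/4) for x[n] = (1/4)^n * u[n]
Z{x[n-3]} = z^(-3) * z/(z - 1/4) = z^(-2)/(z - 1/4)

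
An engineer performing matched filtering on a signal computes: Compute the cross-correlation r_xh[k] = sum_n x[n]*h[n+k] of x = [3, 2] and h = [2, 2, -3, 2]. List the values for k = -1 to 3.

Both sequences indexed from 0 and zero outside their support.
Lags with overlap: k = -1 to 3.
  r_xh[-1] = x[1]*h[0] = 4
  r_xh[0] = x[0]*h[0] + x[1]*h[1] = 10
  r_xh[1] = x[0]*h[1] + x[1]*h[2] = 0
  r_xh[2] = x[0]*h[2] + x[1]*h[3] = -5
  r_xh[3] = x[0]*h[3] = 6
r_xh = [4, 10, 0, -5, 6] (for k = -1, ..., 3)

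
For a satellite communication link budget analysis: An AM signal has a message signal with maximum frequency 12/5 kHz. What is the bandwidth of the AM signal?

In AM (double-sideband), the bandwidth is twice the message frequency.
BW = 2 * f_m = 2 * 12/5 kHz = 24/5 kHz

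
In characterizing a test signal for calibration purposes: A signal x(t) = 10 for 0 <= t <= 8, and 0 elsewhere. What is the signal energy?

Energy = integral of |x(t)|^2 dt over the signal duration
= 10^2 * 8 = 100 * 8 = 800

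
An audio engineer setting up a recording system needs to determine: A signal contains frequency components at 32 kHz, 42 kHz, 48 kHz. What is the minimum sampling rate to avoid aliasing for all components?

The highest frequency component is f_max = 48 kHz.
Nyquist rate = 2 * f_max = 2 * 48 kHz = 96 kHz.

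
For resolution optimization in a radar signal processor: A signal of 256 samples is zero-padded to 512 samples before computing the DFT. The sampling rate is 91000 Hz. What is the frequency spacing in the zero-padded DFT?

Original DFT: N = 256, resolution = f_s/N = 91000/256 = 11375/32 Hz
Zero-padded DFT: N = 512, resolution = f_s/N = 91000/512 = 11375/64 Hz
Zero-padding interpolates the spectrum (finer frequency grid)
but does NOT improve the true spectral resolution (ability to resolve close frequencies).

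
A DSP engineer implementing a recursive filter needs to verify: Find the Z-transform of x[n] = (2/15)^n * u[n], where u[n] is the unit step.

The Z-transform of a^n * u[n] is z/(z-a) for |z| > |a|.
Here a = 2/15, so X(z) = z/(z - (2/15)) = 15z/(15z - 2)
ROC: |z| > 2/15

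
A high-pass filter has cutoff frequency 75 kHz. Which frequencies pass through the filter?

A high-pass filter passes all frequencies above the cutoff frequency 75 kHz and attenuates lower frequencies.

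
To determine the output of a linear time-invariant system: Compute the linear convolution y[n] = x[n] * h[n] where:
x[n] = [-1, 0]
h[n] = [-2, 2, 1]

y[n] = sum_k x[k]*h[n-k]. Output length = len(x) + len(h) - 1 = 2 + 3 - 1 = 4.
y[0] = -1*-2 = 2
y[1] = 0*-2 + -1*2 = -2
y[2] = 0*2 + -1*1 = -1
y[3] = 0*1 = 0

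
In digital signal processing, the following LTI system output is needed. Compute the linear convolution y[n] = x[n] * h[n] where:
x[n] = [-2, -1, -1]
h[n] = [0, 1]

y[n] = sum_k x[k]*h[n-k]. Output length = len(x) + len(h) - 1 = 3 + 2 - 1 = 4.
y[0] = -2*0 = 0
y[1] = -1*0 + -2*1 = -2
y[2] = -1*0 + -1*1 = -1
y[3] = -1*1 = -1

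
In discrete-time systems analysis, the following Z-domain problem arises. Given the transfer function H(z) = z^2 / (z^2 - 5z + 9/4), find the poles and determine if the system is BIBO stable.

Poles are roots of the denominator: z^2 - 5z + 9/4 = 0.
Quadratic formula: z = [-(-5) +/- sqrt((-5)^2 - 4*(9/4))] / 2
Discriminant = 25 - 9 = 16; sqrt = 4.
z = (5 +/- 4) / 2 => z = 9/2 or z = 1/2.
|p1| = 9/2, |p2| = 1/2.
For BIBO stability, all poles must lie inside the unit circle (|p| < 1).
System is UNSTABLE since at least one |p| >= 1.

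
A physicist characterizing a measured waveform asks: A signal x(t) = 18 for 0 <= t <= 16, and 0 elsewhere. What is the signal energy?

Energy = integral of |x(t)|^2 dt over the signal duration
= 18^2 * 16 = 324 * 16 = 5184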